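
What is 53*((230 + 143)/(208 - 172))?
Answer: 19769/36 ≈ 549.14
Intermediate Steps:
53*((230 + 143)/(208 - 172)) = 53*(373/36) = 19769/36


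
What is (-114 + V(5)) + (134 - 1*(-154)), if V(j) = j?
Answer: 179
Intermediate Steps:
(-114 + V(5)) + (134 - 1*(-154)) = (-114 + 5) + (134 - 1*(-154)) = -109 + (134 + 154) = -109 + 288 = 179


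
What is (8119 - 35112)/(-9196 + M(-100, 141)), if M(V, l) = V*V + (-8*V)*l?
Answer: -26993/113604 ≈ -0.23761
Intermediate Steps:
M(V, l) = V² - 8*V*l
(8119 - 35112)/(-9196 + M(-100, 141)) = (8119 - 35112)/(-9196 - 100*(-100 - 8*141)) = -26993/(-9196 - 100*(-100 - 1128)) = -26993/(-9196 - 100*(-1228)) = -26993/(-9196 + 122800) = -26993/113604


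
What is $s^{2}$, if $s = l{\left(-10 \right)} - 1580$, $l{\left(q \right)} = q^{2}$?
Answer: $2190400$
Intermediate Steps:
$s = -1480$ ($s = \left(-10\right)^{2} - 1580 = 100 - 1580 = -1480$)
$s^{2} = \left(-1480\right)^{2} = 2190400$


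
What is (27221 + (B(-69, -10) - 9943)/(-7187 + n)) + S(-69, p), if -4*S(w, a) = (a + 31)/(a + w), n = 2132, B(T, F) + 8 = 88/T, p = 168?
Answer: 417782645443/15346980 ≈ 27222.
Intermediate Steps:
B(T, F) = -8 + 88/T
S(w, a) = -(31 + a)/(4*(a + w)) (S(w, a) = -(a + 31)/(4*(a + w)) = -(31 + a)/(4*(a + w)))
(27221 + (B(-69, -10) - 9943)/(-7187 + n)) + S(-69, p) = (27221 + ((-8 + 88/(-69)) - 9943)/(-7187 + 2132)) + (-31 - 1*168)/(4*(168 - 69)) = (27221 + ((-8 + 88*(-1/69)) - 9943)/(-5055)) + (¼)*(-31 - 168)/99 = (27221 + ((-8 - 88/69) - 9943)*(-1/5055)) + (¼)*(1/99)*(-199) = (27221 + (-640/69 - 9943)*(-1/5055)) - 199/396 = (27221 - 686707/69*(-1/5055)) - 199/396 = (27221 + 686707/348795) - 199/396 = 9495235402/348795 - 199/396 = 417782645443/15346980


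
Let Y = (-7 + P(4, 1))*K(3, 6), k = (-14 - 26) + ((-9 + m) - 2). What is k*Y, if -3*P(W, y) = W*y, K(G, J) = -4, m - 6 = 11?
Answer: -3400/3 ≈ -1133.3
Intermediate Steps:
m = 17 (m = 6 + 11 = 17)
k = -34 (k = (-14 - 26) + ((-9 + 17) - 2) = -40 + (8 - 2) = -40 + 6 = -34)
P(W, y) = -W*y/3
Y = 100/3 (Y = (-7 - 1/3*4*1)*(-4) = (-7 - 4/3)*(-4) = -25/3*(-4) = 100/3 ≈ 33.333)
k*Y = -34*100/3 = -3400/3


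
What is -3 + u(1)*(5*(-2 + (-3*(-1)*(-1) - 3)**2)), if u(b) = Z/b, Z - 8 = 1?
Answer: 1527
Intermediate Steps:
Z = 9 (Z = 8 + 1 = 9)
u(b) = 9/b
-3 + u(1)*(5*(-2 + (-3*(-1)*(-1) - 3)**2)) = -3 + (9/1)*(5*(-2 + (-3*(-1)*(-1) - 3)**2)) = -3 + (9*1)*(5*(-2 + (3*(-1) - 3)**2)) = -3 + 9*(5*(-2 + (-3 - 3)**2)) = -3 + 9*(5*(-2 + (-6)**2)) = -3 + 9*(5*(-2 + 36)) = -3 + 9*(5*34) = -3 + 9*170 = -3 + 1530 = 1527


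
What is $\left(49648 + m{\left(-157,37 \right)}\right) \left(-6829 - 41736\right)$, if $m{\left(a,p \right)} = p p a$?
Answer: $8027066025$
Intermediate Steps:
$m{\left(a,p \right)} = a p^{2}$ ($m{\left(a,p \right)} = p^{2} a = a p^{2}$)
$\left(49648 + m{\left(-157,37 \right)}\right) \left(-6829 - 41736\right) = \left(49648 - 157 \cdot 37^{2}\right) \left(-6829 - 41736\right) = \left(49648 - 214933\right) \left(-48565\right) = \left(-165285\right) \left(-48565\right) = 8027066025$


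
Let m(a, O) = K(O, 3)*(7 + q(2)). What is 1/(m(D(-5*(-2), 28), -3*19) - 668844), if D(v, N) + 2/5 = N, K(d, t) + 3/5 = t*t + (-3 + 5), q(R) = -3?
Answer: -5/3344012 ≈ -1.4952e-6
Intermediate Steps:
K(d, t) = 7/5 + t² (K(d, t) = -⅗ + (t*t + (-3 + 5)) = -⅗ + (t² + 2) = -⅗ + (2 + t²) = 7/5 + t²)
D(v, N) = -⅖ + N
m(a, O) = 208/5 (m(a, O) = (7/5 + 3²)*(7 - 3) = (7/5 + 9)*4 = (52/5)*4 = 208/5)
1/(m(D(-5*(-2), 28), -3*19) - 668844) = 1/(208/5 - 668844) = 1/(-3344012/5) = -5/3344012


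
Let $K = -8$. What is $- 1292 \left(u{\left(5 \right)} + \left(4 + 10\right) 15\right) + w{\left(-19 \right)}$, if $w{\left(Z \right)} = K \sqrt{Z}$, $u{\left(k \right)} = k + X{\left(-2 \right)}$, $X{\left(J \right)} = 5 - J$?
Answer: $-286824 - 8 i \sqrt{19} \approx -2.8682 \cdot 10^{5} - 34.871 i$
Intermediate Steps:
$u{\left(k \right)} = 7 + k$ ($u{\left(k \right)} = k + \left(5 - -2\right) = k + \left(5 + 2\right) = k + 7 = 7 + k$)
$w{\left(Z \right)} = - 8 \sqrt{Z}$
$- 1292 \left(u{\left(5 \right)} + \left(4 + 10\right) 15\right) + w{\left(-19 \right)} = - 1292 \left(\left(7 + 5\right) + \left(4 + 10\right) 15\right) - 8 \sqrt{-19} = - 1292 \left(12 + 14 \cdot 15\right) - 8 i \sqrt{19} = - 1292 \left(12 + 210\right) - 8 i \sqrt{19} = \left(-1292\right) 222 - 8 i \sqrt{19} = -286824 - 8 i \sqrt{19}$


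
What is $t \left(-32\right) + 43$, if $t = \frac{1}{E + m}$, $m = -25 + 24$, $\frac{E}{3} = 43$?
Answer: $\frac{171}{4} \approx 42.75$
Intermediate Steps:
$E = 129$ ($E = 3 \cdot 43 = 129$)
$m = -1$
$t = \frac{1}{128}$ ($t = \frac{1}{129 - 1} = \frac{1}{128} \approx 0.0078125$)
$t \left(-32\right) + 43 = \frac{1}{128} \left(-32\right) + 43 = - \frac{1}{4} + 43 = \frac{171}{4}$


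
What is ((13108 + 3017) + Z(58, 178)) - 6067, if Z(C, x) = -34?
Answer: 10024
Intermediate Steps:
((13108 + 3017) + Z(58, 178)) - 6067 = ((13108 + 3017) - 34) - 6067 = (16125 - 34) - 6067 = 16091 - 6067 = 10024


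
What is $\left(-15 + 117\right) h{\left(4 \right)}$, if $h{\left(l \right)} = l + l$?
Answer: $816$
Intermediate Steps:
$h{\left(l \right)} = 2 l$
$\left(-15 + 117\right) h{\left(4 \right)} = \left(-15 + 117\right) 2 \cdot 4 = 102 \cdot 8 = 816$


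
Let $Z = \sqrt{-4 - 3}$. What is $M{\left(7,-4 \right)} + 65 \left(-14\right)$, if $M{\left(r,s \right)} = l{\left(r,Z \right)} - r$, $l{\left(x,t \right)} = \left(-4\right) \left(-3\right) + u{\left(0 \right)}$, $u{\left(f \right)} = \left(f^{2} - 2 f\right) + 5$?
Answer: $-900$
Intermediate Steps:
$u{\left(f \right)} = 5 + f^{2} - 2 f$
$Z = i \sqrt{7}$ ($Z = \sqrt{-7} = i \sqrt{7} \approx 2.6458 i$)
$l{\left(x,t \right)} = 17$ ($l{\left(x,t \right)} = \left(-4\right) \left(-3\right) + \left(5 + 0^{2} - 0\right) = 12 + \left(5 + 0 + 0\right) = 12 + 5 = 17$)
$M{\left(r,s \right)} = 17 - r$
$M{\left(7,-4 \right)} + 65 \left(-14\right) = \left(17 - 7\right) + 65 \left(-14\right) = \left(17 - 7\right) - 910 = 10 - 910 = -900$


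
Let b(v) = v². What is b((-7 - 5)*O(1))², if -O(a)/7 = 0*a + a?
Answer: 49787136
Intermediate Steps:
O(a) = -7*a (O(a) = -7*(0*a + a) = -7*(0 + a) = -7*a)
b((-7 - 5)*O(1))² = (((-7 - 5)*(-7*1))²)² = ((-12*(-7))²)² = (84²)² = 7056² = 49787136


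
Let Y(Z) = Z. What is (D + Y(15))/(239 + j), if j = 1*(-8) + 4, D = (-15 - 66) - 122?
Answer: -⅘ ≈ -0.80000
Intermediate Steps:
D = -203 (D = -81 - 122 = -203)
j = -4 (j = -8 + 4 = -4)
(D + Y(15))/(239 + j) = (-203 + 15)/(239 - 4) = -188/235 = -188*1/235 = -⅘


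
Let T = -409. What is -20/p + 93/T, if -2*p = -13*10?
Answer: -2845/5317 ≈ -0.53508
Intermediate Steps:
p = 65 (p = -(-13)*10/2 = -½*(-130) = 65)
-20/p + 93/T = -20/65 + 93/(-409) = -20*1/65 + 93*(-1/409) = -4/13 - 93/409 = -2845/5317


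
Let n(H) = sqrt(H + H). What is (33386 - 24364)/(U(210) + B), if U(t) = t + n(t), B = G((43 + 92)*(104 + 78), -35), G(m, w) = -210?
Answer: 4511*sqrt(105)/105 ≈ 440.23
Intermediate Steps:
n(H) = sqrt(2)*sqrt(H) (n(H) = sqrt(2*H) = sqrt(2)*sqrt(H))
B = -210
U(t) = t + sqrt(2)*sqrt(t)
(33386 - 24364)/(U(210) + B) = (33386 - 24364)/((210 + sqrt(2)*sqrt(210)) - 210) = 9022/((210 + 2*sqrt(105)) - 210) = 9022/((2*sqrt(105))) = 9022*(sqrt(105)/210) = 4511*sqrt(105)/105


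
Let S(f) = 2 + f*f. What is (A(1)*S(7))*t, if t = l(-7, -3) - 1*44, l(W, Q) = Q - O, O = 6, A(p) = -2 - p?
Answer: 8109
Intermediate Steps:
l(W, Q) = -6 + Q (l(W, Q) = Q - 1*6 = Q - 6 = -6 + Q)
S(f) = 2 + f²
t = -53 (t = (-6 - 3) - 1*44 = -9 - 44 = -53)
(A(1)*S(7))*t = ((-2 - 1*1)*(2 + 7²))*(-53) = ((-2 - 1)*(2 + 49))*(-53) = -3*51*(-53) = -153*(-53) = 8109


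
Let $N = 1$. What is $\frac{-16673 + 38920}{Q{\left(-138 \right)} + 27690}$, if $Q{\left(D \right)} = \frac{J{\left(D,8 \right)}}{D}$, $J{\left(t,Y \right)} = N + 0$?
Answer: $\frac{3070086}{3821219} \approx 0.80343$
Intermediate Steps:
$J{\left(t,Y \right)} = 1$ ($J{\left(t,Y \right)} = 1 + 0 = 1$)
$Q{\left(D \right)} = \frac{1}{D}$ ($Q{\left(D \right)} = 1 \frac{1}{D} = \frac{1}{D}$)
$\frac{-16673 + 38920}{Q{\left(-138 \right)} + 27690} = \frac{-16673 + 38920}{\frac{1}{-138} + 27690} = \frac{22247}{- \frac{1}{138} + 27690} = \frac{22247}{\frac{3821219}{138}} = 22247 \cdot \frac{138}{3821219} = \frac{3070086}{3821219}$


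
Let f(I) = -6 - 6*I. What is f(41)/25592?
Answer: -9/914 ≈ -0.0098468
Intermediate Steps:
f(41)/25592 = (-6 - 6*41)/25592 = (-6 - 246)*(1/25592) = -252*1/25592 = -9/914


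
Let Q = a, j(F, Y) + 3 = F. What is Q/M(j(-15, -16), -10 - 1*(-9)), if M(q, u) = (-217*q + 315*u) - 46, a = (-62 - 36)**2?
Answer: 9604/3545 ≈ 2.7092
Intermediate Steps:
a = 9604 (a = (-98)**2 = 9604)
j(F, Y) = -3 + F
M(q, u) = -46 - 217*q + 315*u
Q = 9604
Q/M(j(-15, -16), -10 - 1*(-9)) = 9604/(-46 - 217*(-3 - 15) + 315*(-10 - 1*(-9))) = 9604/(-46 - 217*(-18) + 315*(-10 + 9)) = 9604/(-46 + 3906 + 315*(-1)) = 9604/(-46 + 3906 - 315) = 9604/3545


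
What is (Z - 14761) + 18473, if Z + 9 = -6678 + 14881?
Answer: 11906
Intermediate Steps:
Z = 8194 (Z = -9 + (-6678 + 14881) = -9 + 8203 = 8194)
(Z - 14761) + 18473 = (8194 - 14761) + 18473 = -6567 + 18473 = 11906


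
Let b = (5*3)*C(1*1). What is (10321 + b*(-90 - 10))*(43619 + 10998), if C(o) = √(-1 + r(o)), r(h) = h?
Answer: 563702057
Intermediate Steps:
C(o) = √(-1 + o)
b = 0 (b = (5*3)*√(-1 + 1*1) = 15*√(-1 + 1) = 15*√0 = 15*0 = 0)
(10321 + b*(-90 - 10))*(43619 + 10998) = (10321 + 0*(-90 - 10))*(43619 + 10998) = (10321 + 0*(-100))*54617 = (10321 + 0)*54617 = 10321*54617 = 563702057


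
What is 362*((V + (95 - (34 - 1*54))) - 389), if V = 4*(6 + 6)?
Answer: -81812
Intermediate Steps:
V = 48 (V = 4*12 = 48)
362*((V + (95 - (34 - 1*54))) - 389) = 362*((48 + (95 - (34 - 1*54))) - 389) = 362*((48 + (95 - (34 - 54))) - 389) = 362*((48 + (95 - 1*(-20))) - 389) = 362*((48 + (95 + 20)) - 389) = 362*((48 + 115) - 389) = 362*(163 - 389) = 362*(-226) = -81812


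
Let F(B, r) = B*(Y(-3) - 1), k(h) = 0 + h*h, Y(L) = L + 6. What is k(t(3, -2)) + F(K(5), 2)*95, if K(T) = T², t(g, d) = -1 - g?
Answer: 4766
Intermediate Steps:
Y(L) = 6 + L
k(h) = h² (k(h) = 0 + h² = h²)
F(B, r) = 2*B (F(B, r) = B*((6 - 3) - 1) = B*(3 - 1) = B*2 = 2*B)
k(t(3, -2)) + F(K(5), 2)*95 = (-1 - 1*3)² + (2*5²)*95 = (-1 - 3)² + (2*25)*95 = (-4)² + 50*95 = 16 + 4750 = 4766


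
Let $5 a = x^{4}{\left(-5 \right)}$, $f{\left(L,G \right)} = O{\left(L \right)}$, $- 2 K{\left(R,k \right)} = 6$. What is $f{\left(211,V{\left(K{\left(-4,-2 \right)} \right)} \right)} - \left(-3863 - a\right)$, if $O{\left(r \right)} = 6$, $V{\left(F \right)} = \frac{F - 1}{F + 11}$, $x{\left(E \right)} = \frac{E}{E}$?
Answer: $\frac{19346}{5} \approx 3869.2$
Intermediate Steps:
$K{\left(R,k \right)} = -3$ ($K{\left(R,k \right)} = \left(- \frac{1}{2}\right) 6 = -3$)
$x{\left(E \right)} = 1$
$V{\left(F \right)} = \frac{-1 + F}{11 + F}$
$f{\left(L,G \right)} = 6$
$a = \frac{1}{5}$ ($a = \frac{1^{4}}{5} = \frac{1}{5} \cdot 1 = \frac{1}{5} \approx 0.2$)
$f{\left(211,V{\left(K{\left(-4,-2 \right)} \right)} \right)} - \left(-3863 - a\right) = 6 - \left(-3863 - \frac{1}{5}\right) = 6 - - \frac{19316}{5} = 6 + \frac{19316}{5} = \frac{19346}{5}$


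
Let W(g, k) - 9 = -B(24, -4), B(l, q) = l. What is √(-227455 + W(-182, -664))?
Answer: 23*I*√430 ≈ 476.94*I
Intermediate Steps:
W(g, k) = -15 (W(g, k) = 9 - 1*24 = 9 - 24 = -15)
√(-227455 + W(-182, -664)) = √(-227455 - 15) = √(-227470) = 23*I*√430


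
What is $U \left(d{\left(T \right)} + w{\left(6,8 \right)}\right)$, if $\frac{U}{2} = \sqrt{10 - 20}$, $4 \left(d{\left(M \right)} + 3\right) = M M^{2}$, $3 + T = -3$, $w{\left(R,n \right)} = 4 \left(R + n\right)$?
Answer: $- 2 i \sqrt{10} \approx - 6.3246 i$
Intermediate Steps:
$w{\left(R,n \right)} = 4 R + 4 n$
$T = -6$ ($T = -3 - 3 = -6$)
$d{\left(M \right)} = -3 + \frac{M^{3}}{4}$ ($d{\left(M \right)} = -3 + \frac{M M^{2}}{4} = -3 + \frac{M^{3}}{4}$)
$U = 2 i \sqrt{10}$ ($U = 2 \sqrt{10 - 20} = 2 \sqrt{-10} = 2 i \sqrt{10} \approx 6.3246 i$)
$U \left(d{\left(T \right)} + w{\left(6,8 \right)}\right) = 2 i \sqrt{10} \left(\left(-3 + \frac{\left(-6\right)^{3}}{4}\right) + \left(4 \cdot 6 + 4 \cdot 8\right)\right) = 2 i \sqrt{10} \left(\left(-3 + \frac{1}{4} \left(-216\right)\right) + \left(24 + 32\right)\right) = 2 i \sqrt{10} \left(\left(-3 - 54\right) + 56\right) = 2 i \sqrt{10} \left(-57 + 56\right) = 2 i \sqrt{10} \left(-1\right) = - 2 i \sqrt{10}$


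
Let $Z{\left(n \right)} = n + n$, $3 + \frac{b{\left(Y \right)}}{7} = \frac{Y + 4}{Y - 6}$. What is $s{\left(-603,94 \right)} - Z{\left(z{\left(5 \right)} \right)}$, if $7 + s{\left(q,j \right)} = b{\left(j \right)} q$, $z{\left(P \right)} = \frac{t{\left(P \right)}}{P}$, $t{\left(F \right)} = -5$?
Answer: $\frac{350123}{44} \approx 7957.3$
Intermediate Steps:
$b{\left(Y \right)} = -21 + \frac{7 \left(4 + Y\right)}{-6 + Y}$ ($b{\left(Y \right)} = -21 + 7 \frac{Y + 4}{Y - 6} = -21 + 7 \frac{4 + Y}{-6 + Y} = -21 + \frac{7 \left(4 + Y\right)}{-6 + Y}$)
$z{\left(P \right)} = - \frac{5}{P}$
$Z{\left(n \right)} = 2 n$
$s{\left(q,j \right)} = -7 + \frac{14 q \left(11 - j\right)}{-6 + j}$ ($s{\left(q,j \right)} = -7 + \frac{14 \left(11 - j\right)}{-6 + j} q = -7 + \frac{14 q \left(11 - j\right)}{-6 + j}$)
$s{\left(-603,94 \right)} - Z{\left(z{\left(5 \right)} \right)} = \frac{7 \left(6 - 94 - - 1206 \left(-11 + 94\right)\right)}{-6 + 94} - 2 \left(- \frac{5}{5}\right) = \frac{7 \left(6 - 94 - \left(-1206\right) 83\right)}{88} - 2 \left(\left(-5\right) \frac{1}{5}\right) = 7 \cdot \frac{1}{88} \left(6 - 94 + 100098\right) - 2 \left(-1\right) = 7 \cdot \frac{1}{88} \cdot 100010 - -2 = \frac{350035}{44} + 2 = \frac{350123}{44}$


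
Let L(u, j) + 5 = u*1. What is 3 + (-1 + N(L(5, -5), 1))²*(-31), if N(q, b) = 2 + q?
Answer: -28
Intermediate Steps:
L(u, j) = -5 + u (L(u, j) = -5 + u*1 = -5 + u)
3 + (-1 + N(L(5, -5), 1))²*(-31) = 3 + (-1 + (2 + (-5 + 5)))²*(-31) = 3 + (-1 + (2 + 0))²*(-31) = 3 + (-1 + 2)²*(-31) = 3 + 1²*(-31) = 3 + 1*(-31) = 3 - 31 = -28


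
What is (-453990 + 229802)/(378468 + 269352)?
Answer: -56047/161955 ≈ -0.34607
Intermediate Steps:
(-453990 + 229802)/(378468 + 269352) = -224188/647820 = -224188*1/647820 = -56047/161955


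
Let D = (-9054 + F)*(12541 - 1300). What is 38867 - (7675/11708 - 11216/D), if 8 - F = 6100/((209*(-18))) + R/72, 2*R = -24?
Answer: 19337857892852489021/497547639577900 ≈ 38866.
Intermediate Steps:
R = -12 (R = (½)*(-24) = -12)
F = 36823/3762 (F = 8 - (6100/((209*(-18))) - 12/72) = 8 - (6100/(-3762) - 12*1/72) = 8 - (6100*(-1/3762) - ⅙) = 8 - (-3050/1881 - ⅙) = 8 - 1*(-6727/3762) = 8 + 6727/3762 = 36823/3762 ≈ 9.7881)
D = -42496381925/418 (D = (-9054 + 36823/3762)*(12541 - 1300) = -34024325/3762*11241 = -42496381925/418 ≈ -1.0167e+8)
38867 - (7675/11708 - 11216/D) = 38867 - (7675/11708 - 11216/(-42496381925/418)) = 38867 - (7675*(1/11708) - 11216*(-418/42496381925)) = 38867 - (7675/11708 + 4688288/42496381925) = 38867 - 1*326214621750279/497547639577900 = 38867 - 326214621750279/497547639577900 = 19337857892852489021/497547639577900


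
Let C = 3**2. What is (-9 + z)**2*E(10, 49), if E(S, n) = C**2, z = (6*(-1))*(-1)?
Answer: 729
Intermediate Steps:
z = 6 (z = -6*(-1) = 6)
C = 9
E(S, n) = 81 (E(S, n) = 9**2 = 81)
(-9 + z)**2*E(10, 49) = (-9 + 6)**2*81 = (-3)**2*81 = 9*81 = 729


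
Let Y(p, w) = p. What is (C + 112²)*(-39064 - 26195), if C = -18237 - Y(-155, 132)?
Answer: 361404342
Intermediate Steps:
C = -18082 (C = -18237 - 1*(-155) = -18237 + 155 = -18082)
(C + 112²)*(-39064 - 26195) = (-18082 + 112²)*(-39064 - 26195) = (-18082 + 12544)*(-65259) = -5538*(-65259) = 361404342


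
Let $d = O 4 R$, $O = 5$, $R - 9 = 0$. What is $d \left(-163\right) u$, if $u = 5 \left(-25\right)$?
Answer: $3667500$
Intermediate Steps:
$R = 9$ ($R = 9 + 0 = 9$)
$d = 180$ ($d = 5 \cdot 4 \cdot 9 = 20 \cdot 9 = 180$)
$u = -125$
$d \left(-163\right) u = 180 \left(-163\right) \left(-125\right) = \left(-29340\right) \left(-125\right) = 3667500$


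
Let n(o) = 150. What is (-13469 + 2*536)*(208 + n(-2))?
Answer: -4438126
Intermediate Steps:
(-13469 + 2*536)*(208 + n(-2)) = (-13469 + 2*536)*(208 + 150) = (-13469 + 1072)*358 = -12397*358 = -4438126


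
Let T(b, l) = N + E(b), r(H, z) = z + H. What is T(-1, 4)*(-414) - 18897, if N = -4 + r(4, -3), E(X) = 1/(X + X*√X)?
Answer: -17448 - 207*I ≈ -17448.0 - 207.0*I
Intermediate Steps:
r(H, z) = H + z
E(X) = 1/(X + X^(3/2))
N = -3 (N = -4 + (4 - 3) = -4 + 1 = -3)
T(b, l) = -3 + 1/(b + b^(3/2))
T(-1, 4)*(-414) - 18897 = (-3 + 1/(-1 + (-1)^(3/2)))*(-414) - 18897 = (-3 + 1/(-1 - I))*(-414) - 18897 = (-3 + (-1 + I)/2)*(-414) - 18897 = (1242 - 207*(-1 + I)) - 18897 = -17655 - 207*(-1 + I)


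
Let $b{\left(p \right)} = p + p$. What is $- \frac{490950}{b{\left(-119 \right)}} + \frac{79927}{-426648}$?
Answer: $\frac{104721906487}{50771112} \approx 2062.6$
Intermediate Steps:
$b{\left(p \right)} = 2 p$
$- \frac{490950}{b{\left(-119 \right)}} + \frac{79927}{-426648} = - \frac{490950}{2 \left(-119\right)} + \frac{79927}{-426648} = - \frac{490950}{-238} + 79927 \left(- \frac{1}{426648}\right) = \left(-490950\right) \left(- \frac{1}{238}\right) - \frac{79927}{426648} = \frac{245475}{119} - \frac{79927}{426648} = \frac{104721906487}{50771112}$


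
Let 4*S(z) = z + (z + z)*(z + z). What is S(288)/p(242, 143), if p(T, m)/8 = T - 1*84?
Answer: 10377/158 ≈ 65.677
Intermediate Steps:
p(T, m) = -672 + 8*T (p(T, m) = 8*(T - 1*84) = 8*(T - 84) = 8*(-84 + T) = -672 + 8*T)
S(z) = z² + z/4 (S(z) = (z + (z + z)*(z + z))/4 = (z + (2*z)*(2*z))/4 = (z + 4*z²)/4 = z² + z/4)
S(288)/p(242, 143) = (288*(¼ + 288))/(-672 + 8*242) = (288*(1153/4))/(-672 + 1936) = 83016/1264 = 83016*(1/1264) = 10377/158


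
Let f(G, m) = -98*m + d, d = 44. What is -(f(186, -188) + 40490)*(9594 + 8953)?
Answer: -1093494026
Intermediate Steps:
f(G, m) = 44 - 98*m (f(G, m) = -98*m + 44 = 44 - 98*m)
-(f(186, -188) + 40490)*(9594 + 8953) = -((44 - 98*(-188)) + 40490)*(9594 + 8953) = -((44 + 18424) + 40490)*18547 = -(18468 + 40490)*18547 = -58958*18547 = -1*1093494026 = -1093494026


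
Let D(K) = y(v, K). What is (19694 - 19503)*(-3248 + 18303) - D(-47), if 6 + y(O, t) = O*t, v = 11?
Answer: 2876028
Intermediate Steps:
y(O, t) = -6 + O*t
D(K) = -6 + 11*K
(19694 - 19503)*(-3248 + 18303) - D(-47) = (19694 - 19503)*(-3248 + 18303) - (-6 + 11*(-47)) = 191*15055 - (-6 - 517) = 2875505 - 1*(-523) = 2875505 + 523 = 2876028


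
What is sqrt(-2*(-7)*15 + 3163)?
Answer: sqrt(3373) ≈ 58.078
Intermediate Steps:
sqrt(-2*(-7)*15 + 3163) = sqrt(14*15 + 3163) = sqrt(210 + 3163) = sqrt(3373)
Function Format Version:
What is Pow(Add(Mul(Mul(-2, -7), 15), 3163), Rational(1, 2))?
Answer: Pow(3373, Rational(1, 2)) ≈ 58.078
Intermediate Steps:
Pow(Add(Mul(Mul(-2, -7), 15), 3163), Rational(1, 2)) = Pow(Add(Mul(14, 15), 3163), Rational(1, 2)) = Pow(Add(210, 3163), Rational(1, 2)) = Pow(3373, Rational(1, 2))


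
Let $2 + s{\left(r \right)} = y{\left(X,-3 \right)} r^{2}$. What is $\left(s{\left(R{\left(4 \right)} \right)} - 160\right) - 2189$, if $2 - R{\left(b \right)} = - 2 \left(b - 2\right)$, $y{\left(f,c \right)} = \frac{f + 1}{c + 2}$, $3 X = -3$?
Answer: $-2351$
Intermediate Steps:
$X = -1$ ($X = \frac{1}{3} \left(-3\right) = -1$)
$y{\left(f,c \right)} = \frac{1 + f}{2 + c}$
$R{\left(b \right)} = -2 + 2 b$ ($R{\left(b \right)} = 2 - - 2 \left(b - 2\right) = 2 - - 2 \left(-2 + b\right) = 2 - \left(4 - 2 b\right) = 2 + \left(-4 + 2 b\right) = -2 + 2 b$)
$s{\left(r \right)} = -2$ ($s{\left(r \right)} = -2 + \frac{1 - 1}{2 - 3} r^{2} = -2 + \frac{1}{-1} \cdot 0 r^{2} = -2 + \left(-1\right) 0 r^{2} = -2 + 0 r^{2} = -2 + 0 = -2$)
$\left(s{\left(R{\left(4 \right)} \right)} - 160\right) - 2189 = \left(-2 - 160\right) - 2189 = -162 - 2189 = -2351$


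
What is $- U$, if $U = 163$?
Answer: $-163$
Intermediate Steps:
$- U = \left(-1\right) 163 = -163$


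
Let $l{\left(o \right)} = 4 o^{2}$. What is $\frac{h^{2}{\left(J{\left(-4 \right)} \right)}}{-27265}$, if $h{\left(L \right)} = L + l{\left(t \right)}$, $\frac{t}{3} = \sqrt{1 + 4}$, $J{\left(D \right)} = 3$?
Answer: $- \frac{33489}{27265} \approx -1.2283$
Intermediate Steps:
$t = 3 \sqrt{5}$ ($t = 3 \sqrt{1 + 4} = 3 \sqrt{5} \approx 6.7082$)
$h{\left(L \right)} = 180 + L$ ($h{\left(L \right)} = L + 4 \left(3 \sqrt{5}\right)^{2} = L + 4 \cdot 45 = L + 180 = 180 + L$)
$\frac{h^{2}{\left(J{\left(-4 \right)} \right)}}{-27265} = \frac{\left(180 + 3\right)^{2}}{-27265} = 183^{2} \left(- \frac{1}{27265}\right) = 33489 \left(- \frac{1}{27265}\right) = - \frac{33489}{27265}$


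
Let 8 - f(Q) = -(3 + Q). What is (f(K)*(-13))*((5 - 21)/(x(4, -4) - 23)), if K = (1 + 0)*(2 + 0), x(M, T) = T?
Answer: -2704/27 ≈ -100.15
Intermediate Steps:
K = 2 (K = 1*2 = 2)
f(Q) = 11 + Q (f(Q) = 8 - (-1)*(3 + Q) = 8 - (-3 - Q) = 8 + (3 + Q) = 11 + Q)
(f(K)*(-13))*((5 - 21)/(x(4, -4) - 23)) = ((11 + 2)*(-13))*((5 - 21)/(-4 - 23)) = (13*(-13))*(-16/(-27)) = -(-2704)*(-1)/27 = -169*16/27 = -2704/27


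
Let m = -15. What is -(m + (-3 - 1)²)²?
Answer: -1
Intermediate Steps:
-(m + (-3 - 1)²)² = -(-15 + (-3 - 1)²)² = -(-15 + (-4)²)² = -(-15 + 16)² = -1*1² = -1*1 = -1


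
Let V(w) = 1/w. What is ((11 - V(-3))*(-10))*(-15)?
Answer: 1700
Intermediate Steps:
((11 - V(-3))*(-10))*(-15) = ((11 - 1/(-3))*(-10))*(-15) = ((11 - 1*(-⅓))*(-10))*(-15) = ((11 + ⅓)*(-10))*(-15) = ((34/3)*(-10))*(-15) = -340/3*(-15) = 1700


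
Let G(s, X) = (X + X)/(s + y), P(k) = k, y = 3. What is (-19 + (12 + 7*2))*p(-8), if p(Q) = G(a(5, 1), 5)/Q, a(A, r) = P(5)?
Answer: -35/32 ≈ -1.0938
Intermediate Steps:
a(A, r) = 5
G(s, X) = 2*X/(3 + s) (G(s, X) = (X + X)/(s + 3) = (2*X)/(3 + s) = 2*X/(3 + s))
p(Q) = 5/(4*Q) (p(Q) = (2*5/(3 + 5))/Q = (2*5/8)/Q = (2*5*(⅛))/Q = 5/(4*Q))
(-19 + (12 + 7*2))*p(-8) = (-19 + (12 + 7*2))*((5/4)/(-8)) = (-19 + (12 + 14))*((5/4)*(-⅛)) = (-19 + 26)*(-5/32) = 7*(-5/32) = -35/32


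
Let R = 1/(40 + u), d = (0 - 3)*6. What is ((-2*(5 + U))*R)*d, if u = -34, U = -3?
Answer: 12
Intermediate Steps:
d = -18 (d = -3*6 = -18)
R = ⅙ (R = 1/(40 - 34) = 1/6 = ⅙ ≈ 0.16667)
((-2*(5 + U))*R)*d = (-2*(5 - 3)*(⅙))*(-18) = (-2*2*(⅙))*(-18) = -4*⅙*(-18) = -⅔*(-18) = 12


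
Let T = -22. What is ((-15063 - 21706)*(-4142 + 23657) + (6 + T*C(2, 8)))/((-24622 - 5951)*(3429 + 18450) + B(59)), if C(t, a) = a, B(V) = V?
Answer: 717547205/668906608 ≈ 1.0727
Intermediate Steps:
((-15063 - 21706)*(-4142 + 23657) + (6 + T*C(2, 8)))/((-24622 - 5951)*(3429 + 18450) + B(59)) = ((-15063 - 21706)*(-4142 + 23657) + (6 - 22*8))/((-24622 - 5951)*(3429 + 18450) + 59) = (-36769*19515 + (6 - 176))/(-30573*21879 + 59) = (-717547035 - 170)/(-668906667 + 59) = -717547205/(-668906608) = -717547205*(-1/668906608) = 717547205/668906608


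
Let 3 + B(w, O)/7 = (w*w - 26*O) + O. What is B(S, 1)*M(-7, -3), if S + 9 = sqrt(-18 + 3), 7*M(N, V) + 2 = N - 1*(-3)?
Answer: -228 + 108*I*sqrt(15) ≈ -228.0 + 418.28*I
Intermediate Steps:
M(N, V) = 1/7 + N/7 (M(N, V) = -2/7 + (N - 1*(-3))/7 = -2/7 + (N + 3)/7 = -2/7 + (3 + N)/7 = -2/7 + (3/7 + N/7) = 1/7 + N/7)
S = -9 + I*sqrt(15) (S = -9 + sqrt(-18 + 3) = -9 + sqrt(-15) = -9 + I*sqrt(15) ≈ -9.0 + 3.873*I)
B(w, O) = -21 - 175*O + 7*w**2 (B(w, O) = -21 + 7*((w*w - 26*O) + O) = -21 + 7*((w**2 - 26*O) + O) = -21 + 7*(w**2 - 25*O) = -21 + (-175*O + 7*w**2) = -21 - 175*O + 7*w**2)
B(S, 1)*M(-7, -3) = (-21 - 175*1 + 7*(-9 + I*sqrt(15))**2)*(1/7 + (1/7)*(-7)) = (-21 - 175 + 7*(-9 + I*sqrt(15))**2)*(1/7 - 1) = (-196 + 7*(-9 + I*sqrt(15))**2)*(-6/7) = 168 - 6*(-9 + I*sqrt(15))**2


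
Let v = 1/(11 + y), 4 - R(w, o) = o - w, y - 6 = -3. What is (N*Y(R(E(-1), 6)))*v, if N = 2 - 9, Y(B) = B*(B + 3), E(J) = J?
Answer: 0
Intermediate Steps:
y = 3 (y = 6 - 3 = 3)
R(w, o) = 4 + w - o (R(w, o) = 4 - (o - w) = 4 + (w - o) = 4 + w - o)
Y(B) = B*(3 + B)
v = 1/14 (v = 1/(11 + 3) = 1/14 ≈ 0.071429)
N = -7
(N*Y(R(E(-1), 6)))*v = -7*(4 - 1 - 1*6)*(3 + (4 - 1 - 1*6))*(1/14) = -7*(4 - 1 - 6)*(3 + (4 - 1 - 6))*(1/14) = -(-21)*(3 - 3)*(1/14) = -(-21)*0*(1/14) = -7*0*(1/14) = 0*(1/14) = 0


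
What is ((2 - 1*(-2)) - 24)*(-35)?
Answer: 700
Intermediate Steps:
((2 - 1*(-2)) - 24)*(-35) = ((2 + 2) - 24)*(-35) = (4 - 24)*(-35) = -20*(-35) = 700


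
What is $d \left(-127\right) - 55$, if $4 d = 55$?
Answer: $- \frac{7205}{4} \approx -1801.3$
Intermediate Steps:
$d = \frac{55}{4}$ ($d = \frac{1}{4} \cdot 55 = \frac{55}{4} \approx 13.75$)
$d \left(-127\right) - 55 = \frac{55}{4} \left(-127\right) - 55 = - \frac{6985}{4} - 55 = - \frac{7205}{4}$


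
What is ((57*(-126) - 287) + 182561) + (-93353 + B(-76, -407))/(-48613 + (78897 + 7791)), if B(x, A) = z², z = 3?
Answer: 6666534556/38075 ≈ 1.7509e+5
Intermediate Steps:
B(x, A) = 9 (B(x, A) = 3² = 9)
((57*(-126) - 287) + 182561) + (-93353 + B(-76, -407))/(-48613 + (78897 + 7791)) = ((57*(-126) - 287) + 182561) + (-93353 + 9)/(-48613 + (78897 + 7791)) = ((-7182 - 287) + 182561) - 93344/(-48613 + 86688) = (-7469 + 182561) - 93344/38075 = 175092 - 93344*1/38075 = 175092 - 93344/38075 = 6666534556/38075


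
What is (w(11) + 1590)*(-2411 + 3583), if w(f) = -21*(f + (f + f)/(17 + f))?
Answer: 1573410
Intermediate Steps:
w(f) = -21*f - 42*f/(17 + f) (w(f) = -21*(f + (2*f)/(17 + f)) = -21*(f + 2*f/(17 + f)) = -21*f - 42*f/(17 + f))
(w(11) + 1590)*(-2411 + 3583) = (-21*11*(19 + 11)/(17 + 11) + 1590)*(-2411 + 3583) = (-21*11*30/28 + 1590)*1172 = (-21*11*1/28*30 + 1590)*1172 = (-495/2 + 1590)*1172 = (2685/2)*1172 = 1573410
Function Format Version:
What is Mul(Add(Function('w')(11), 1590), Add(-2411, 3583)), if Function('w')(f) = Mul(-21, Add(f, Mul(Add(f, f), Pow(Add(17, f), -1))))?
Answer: 1573410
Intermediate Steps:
Function('w')(f) = Add(Mul(-21, f), Mul(-42, f, Pow(Add(17, f), -1))) (Function('w')(f) = Mul(-21, Add(f, Mul(Mul(2, f), Pow(Add(17, f), -1)))) = Mul(-21, Add(f, Mul(2, f, Pow(Add(17, f), -1)))) = Add(Mul(-21, f), Mul(-42, f, Pow(Add(17, f), -1))))
Mul(Add(Function('w')(11), 1590), Add(-2411, 3583)) = Mul(Add(Mul(-21, 11, Pow(Add(17, 11), -1), Add(19, 11)), 1590), Add(-2411, 3583)) = Mul(Add(Mul(-21, 11, Pow(28, -1), 30), 1590), 1172) = Mul(Add(Mul(-21, 11, Rational(1, 28), 30), 1590), 1172) = Mul(Add(Rational(-495, 2), 1590), 1172) = Mul(Rational(2685, 2), 1172) = 1573410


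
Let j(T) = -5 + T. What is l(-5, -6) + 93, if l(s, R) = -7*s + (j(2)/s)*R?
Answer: 622/5 ≈ 124.40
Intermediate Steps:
l(s, R) = -7*s - 3*R/s (l(s, R) = -7*s + ((-5 + 2)/s)*R = -7*s + (-3/s)*R = -7*s - 3*R/s)
l(-5, -6) + 93 = (-7*(-5) - 3*(-6)/(-5)) + 93 = (35 - 3*(-6)*(-⅕)) + 93 = (35 - 18/5) + 93 = 157/5 + 93 = 622/5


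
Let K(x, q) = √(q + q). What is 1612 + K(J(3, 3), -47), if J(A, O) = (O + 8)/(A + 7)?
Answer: 1612 + I*√94 ≈ 1612.0 + 9.6954*I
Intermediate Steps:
J(A, O) = (8 + O)/(7 + A)
K(x, q) = √2*√q (K(x, q) = √(2*q) = √2*√q)
1612 + K(J(3, 3), -47) = 1612 + √2*√(-47) = 1612 + √2*(I*√47) = 1612 + I*√94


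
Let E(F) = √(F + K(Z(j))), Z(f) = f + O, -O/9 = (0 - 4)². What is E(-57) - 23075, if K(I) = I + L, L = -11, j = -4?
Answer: -23075 + 6*I*√6 ≈ -23075.0 + 14.697*I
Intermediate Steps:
O = -144 (O = -9*(0 - 4)² = -9*(-4)² = -9*16 = -144)
Z(f) = -144 + f (Z(f) = f - 144 = -144 + f)
K(I) = -11 + I (K(I) = I - 11 = -11 + I)
E(F) = √(-159 + F) (E(F) = √(F + (-11 + (-144 - 4))) = √(F + (-11 - 148)) = √(F - 159) = √(-159 + F))
E(-57) - 23075 = √(-159 - 57) - 23075 = √(-216) - 23075 = 6*I*√6 - 23075 = -23075 + 6*I*√6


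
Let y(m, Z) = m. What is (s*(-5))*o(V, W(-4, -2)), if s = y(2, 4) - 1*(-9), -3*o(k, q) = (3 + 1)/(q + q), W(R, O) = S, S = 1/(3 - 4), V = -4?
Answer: -110/3 ≈ -36.667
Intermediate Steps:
S = -1 (S = 1/(-1) = -1)
W(R, O) = -1
o(k, q) = -2/(3*q) (o(k, q) = -(3 + 1)/(3*(q + q)) = -4/(3*(2*q)) = -4*1/(2*q)/3 = -2/(3*q))
s = 11 (s = 2 - 1*(-9) = 2 + 9 = 11)
(s*(-5))*o(V, W(-4, -2)) = (11*(-5))*(-⅔/(-1)) = -(-110)*(-1)/3 = -55*⅔ = -110/3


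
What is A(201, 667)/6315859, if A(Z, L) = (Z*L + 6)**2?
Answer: 17975569329/6315859 ≈ 2846.1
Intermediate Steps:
A(Z, L) = (6 + L*Z)**2 (A(Z, L) = (L*Z + 6)**2 = (6 + L*Z)**2)
A(201, 667)/6315859 = (6 + 667*201)**2/6315859 = (6 + 134067)**2*(1/6315859) = 134073**2*(1/6315859) = 17975569329*(1/6315859) = 17975569329/6315859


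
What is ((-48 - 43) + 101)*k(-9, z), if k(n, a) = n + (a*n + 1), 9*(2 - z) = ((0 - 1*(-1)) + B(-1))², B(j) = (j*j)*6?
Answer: 230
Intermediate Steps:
B(j) = 6*j² (B(j) = j²*6 = 6*j²)
z = -31/9 (z = 2 - ((0 - 1*(-1)) + 6*(-1)²)²/9 = 2 - ((0 + 1) + 6*1)²/9 = 2 - (1 + 6)²/9 = 2 - ⅑*7² = 2 - ⅑*49 = 2 - 49/9 = -31/9 ≈ -3.4444)
k(n, a) = 1 + n + a*n (k(n, a) = n + (1 + a*n) = 1 + n + a*n)
((-48 - 43) + 101)*k(-9, z) = ((-48 - 43) + 101)*(1 - 9 - 31/9*(-9)) = (-91 + 101)*(1 - 9 + 31) = 10*23 = 230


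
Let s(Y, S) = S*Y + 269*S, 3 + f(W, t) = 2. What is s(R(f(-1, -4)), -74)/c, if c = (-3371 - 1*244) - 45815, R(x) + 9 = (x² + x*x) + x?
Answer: 9657/24715 ≈ 0.39073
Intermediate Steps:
f(W, t) = -1 (f(W, t) = -3 + 2 = -1)
R(x) = -9 + x + 2*x² (R(x) = -9 + ((x² + x*x) + x) = -9 + ((x² + x²) + x) = -9 + (2*x² + x) = -9 + (x + 2*x²) = -9 + x + 2*x²)
s(Y, S) = 269*S + S*Y
c = -49430 (c = (-3371 - 244) - 45815 = -3615 - 45815 = -49430)
s(R(f(-1, -4)), -74)/c = -74*(269 + (-9 - 1 + 2*(-1)²))/(-49430) = -74*(269 + (-9 - 1 + 2*1))*(-1/49430) = -74*(269 + (-9 - 1 + 2))*(-1/49430) = -74*(269 - 8)*(-1/49430) = -74*261*(-1/49430) = -19314*(-1/49430) = 9657/24715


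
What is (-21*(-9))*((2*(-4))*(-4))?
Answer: 6048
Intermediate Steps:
(-21*(-9))*((2*(-4))*(-4)) = 189*(-8*(-4)) = 189*32 = 6048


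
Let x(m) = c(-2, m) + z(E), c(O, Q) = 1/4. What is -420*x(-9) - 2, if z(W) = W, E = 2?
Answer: -947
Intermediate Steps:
c(O, Q) = 1/4
x(m) = 9/4 (x(m) = 1/4 + 2 = 9/4)
-420*x(-9) - 2 = -420*9/4 - 2 = -945 - 2 = -947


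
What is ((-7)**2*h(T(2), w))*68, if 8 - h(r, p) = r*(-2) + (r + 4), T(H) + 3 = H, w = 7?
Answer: 9996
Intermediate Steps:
T(H) = -3 + H
h(r, p) = 4 + r (h(r, p) = 8 - (r*(-2) + (r + 4)) = 8 - (-2*r + (4 + r)) = 8 - (4 - r) = 8 + (-4 + r) = 4 + r)
((-7)**2*h(T(2), w))*68 = ((-7)**2*(4 + (-3 + 2)))*68 = (49*(4 - 1))*68 = (49*3)*68 = 147*68 = 9996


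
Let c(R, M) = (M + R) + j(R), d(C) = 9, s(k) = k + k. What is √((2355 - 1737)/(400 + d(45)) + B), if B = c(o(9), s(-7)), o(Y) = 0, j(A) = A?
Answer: 2*I*√522293/409 ≈ 3.534*I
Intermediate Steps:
s(k) = 2*k
c(R, M) = M + 2*R (c(R, M) = (M + R) + R = M + 2*R)
B = -14 (B = 2*(-7) + 2*0 = -14 + 0 = -14)
√((2355 - 1737)/(400 + d(45)) + B) = √((2355 - 1737)/(400 + 9) - 14) = √(618/409 - 14) = √(-5108/409) = 2*I*√522293/409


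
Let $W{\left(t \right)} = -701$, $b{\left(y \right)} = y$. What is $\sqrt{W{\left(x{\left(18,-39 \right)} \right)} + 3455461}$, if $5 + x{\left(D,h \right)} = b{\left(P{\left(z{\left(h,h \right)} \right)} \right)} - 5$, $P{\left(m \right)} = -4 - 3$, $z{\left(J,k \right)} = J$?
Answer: $2 \sqrt{863690} \approx 1858.7$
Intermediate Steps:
$P{\left(m \right)} = -7$ ($P{\left(m \right)} = -4 - 3 = -7$)
$x{\left(D,h \right)} = -17$ ($x{\left(D,h \right)} = -5 - 12 = -17$)
$\sqrt{W{\left(x{\left(18,-39 \right)} \right)} + 3455461} = \sqrt{-701 + 3455461} = \sqrt{3454760} = 2 \sqrt{863690}$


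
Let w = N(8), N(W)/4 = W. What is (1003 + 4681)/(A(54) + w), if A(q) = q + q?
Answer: 203/5 ≈ 40.600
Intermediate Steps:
A(q) = 2*q
N(W) = 4*W
w = 32 (w = 4*8 = 32)
(1003 + 4681)/(A(54) + w) = (1003 + 4681)/(2*54 + 32) = 5684/(108 + 32) = 5684/140 = 5684*(1/140) = 203/5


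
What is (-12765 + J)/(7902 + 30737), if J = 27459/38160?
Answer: -54120549/163829360 ≈ -0.33035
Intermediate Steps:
J = 3051/4240 (J = 27459*(1/38160) = 3051/4240 ≈ 0.71958)
(-12765 + J)/(7902 + 30737) = (-12765 + 3051/4240)/(7902 + 30737) = -54120549/4240/38639 = -54120549/4240*1/38639 = -54120549/163829360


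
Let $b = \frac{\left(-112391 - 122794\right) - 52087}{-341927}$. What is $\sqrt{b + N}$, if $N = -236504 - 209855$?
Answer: $\frac{i \sqrt{52185550631005967}}{341927} \approx 668.1 i$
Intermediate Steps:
$N = -446359$
$b = \frac{287272}{341927}$ ($b = \left(-235185 - 52087\right) \left(- \frac{1}{341927}\right) = \left(-287272\right) \left(- \frac{1}{341927}\right) = \frac{287272}{341927} \approx 0.84016$)
$\sqrt{b + N} = \sqrt{\frac{287272}{341927} - 446359} = \sqrt{- \frac{152621906521}{341927}} = \frac{i \sqrt{52185550631005967}}{341927}$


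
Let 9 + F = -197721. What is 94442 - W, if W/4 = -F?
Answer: -696478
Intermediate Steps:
F = -197730 (F = -9 - 197721 = -197730)
W = 790920 (W = 4*(-1*(-197730)) = 4*197730 = 790920)
94442 - W = 94442 - 1*790920 = 94442 - 790920 = -696478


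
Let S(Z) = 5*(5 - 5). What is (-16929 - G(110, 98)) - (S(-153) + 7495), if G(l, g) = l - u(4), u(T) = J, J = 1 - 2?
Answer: -24535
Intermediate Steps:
S(Z) = 0 (S(Z) = 5*0 = 0)
J = -1
u(T) = -1
G(l, g) = 1 + l (G(l, g) = l - 1*(-1) = l + 1 = 1 + l)
(-16929 - G(110, 98)) - (S(-153) + 7495) = (-16929 - (1 + 110)) - (0 + 7495) = (-16929 - 1*111) - 1*7495 = (-16929 - 111) - 7495 = -17040 - 7495 = -24535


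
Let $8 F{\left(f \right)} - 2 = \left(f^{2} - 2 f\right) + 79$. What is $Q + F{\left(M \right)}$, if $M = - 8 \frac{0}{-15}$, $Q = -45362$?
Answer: $- \frac{362815}{8} \approx -45352.0$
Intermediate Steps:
$M = 0$ ($M = - 8 \cdot 0 \left(- \frac{1}{15}\right) = \left(-8\right) 0 = 0$)
$F{\left(f \right)} = \frac{81}{8} - \frac{f}{4} + \frac{f^{2}}{8}$ ($F{\left(f \right)} = \frac{1}{4} + \frac{\left(f^{2} - 2 f\right) + 79}{8} = \frac{1}{4} + \frac{79 + f^{2} - 2 f}{8} = \frac{1}{4} + \left(\frac{79}{8} - \frac{f}{4} + \frac{f^{2}}{8}\right) = \frac{81}{8} - \frac{f}{4} + \frac{f^{2}}{8}$)
$Q + F{\left(M \right)} = -45362 + \left(\frac{81}{8} - 0 + \frac{0^{2}}{8}\right) = -45362 + \left(\frac{81}{8} + 0 + \frac{1}{8} \cdot 0\right) = -45362 + \left(\frac{81}{8} + 0 + 0\right) = -45362 + \frac{81}{8} = - \frac{362815}{8}$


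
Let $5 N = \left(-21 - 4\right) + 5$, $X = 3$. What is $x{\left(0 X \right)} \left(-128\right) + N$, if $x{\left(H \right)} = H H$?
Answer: $-4$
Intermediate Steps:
$x{\left(H \right)} = H^{2}$
$N = -4$ ($N = \frac{\left(-21 - 4\right) + 5}{5} = \frac{-25 + 5}{5} = \frac{1}{5} \left(-20\right) = -4$)
$x{\left(0 X \right)} \left(-128\right) + N = \left(0 \cdot 3\right)^{2} \left(-128\right) - 4 = 0^{2} \left(-128\right) - 4 = 0 \left(-128\right) - 4 = 0 - 4 = -4$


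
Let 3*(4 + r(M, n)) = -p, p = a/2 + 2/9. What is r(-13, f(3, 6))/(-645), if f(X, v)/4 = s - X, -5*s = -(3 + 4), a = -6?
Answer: 83/17415 ≈ 0.0047660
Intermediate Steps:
p = -25/9 (p = -6/2 + 2/9 = -6*1/2 + 2*(1/9) = -3 + 2/9 = -25/9 ≈ -2.7778)
s = 7/5 (s = -(-1)*(3 + 4)/5 = -(-1)*7/5 = -1/5*(-7) = 7/5 ≈ 1.4000)
f(X, v) = 28/5 - 4*X (f(X, v) = 4*(7/5 - X) = 28/5 - 4*X)
r(M, n) = -83/27 (r(M, n) = -4 + (-1*(-25/9))/3 = -4 + (1/3)*(25/9) = -4 + 25/27 = -83/27)
r(-13, f(3, 6))/(-645) = -83/27/(-645) = -83/27*(-1/645) = 83/17415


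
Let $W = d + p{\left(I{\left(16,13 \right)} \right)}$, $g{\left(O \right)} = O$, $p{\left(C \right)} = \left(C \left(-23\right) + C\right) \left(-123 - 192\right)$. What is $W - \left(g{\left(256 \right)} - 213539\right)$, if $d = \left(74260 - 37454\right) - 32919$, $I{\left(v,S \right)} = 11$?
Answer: $293400$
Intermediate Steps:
$d = 3887$ ($d = 36806 - 32919 = 3887$)
$p{\left(C \right)} = 6930 C$ ($p{\left(C \right)} = \left(- 23 C + C\right) \left(-315\right) = - 22 C \left(-315\right) = 6930 C$)
$W = 80117$ ($W = 3887 + 6930 \cdot 11 = 3887 + 76230 = 80117$)
$W - \left(g{\left(256 \right)} - 213539\right) = 80117 - \left(256 - 213539\right) = 80117 - -213283 = 80117 + 213283 = 293400$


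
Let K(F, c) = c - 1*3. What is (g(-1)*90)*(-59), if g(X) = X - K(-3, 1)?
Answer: -5310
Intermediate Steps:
K(F, c) = -3 + c (K(F, c) = c - 3 = -3 + c)
g(X) = 2 + X (g(X) = X - (-3 + 1) = X - 1*(-2) = X + 2 = 2 + X)
(g(-1)*90)*(-59) = ((2 - 1)*90)*(-59) = (1*90)*(-59) = 90*(-59) = -5310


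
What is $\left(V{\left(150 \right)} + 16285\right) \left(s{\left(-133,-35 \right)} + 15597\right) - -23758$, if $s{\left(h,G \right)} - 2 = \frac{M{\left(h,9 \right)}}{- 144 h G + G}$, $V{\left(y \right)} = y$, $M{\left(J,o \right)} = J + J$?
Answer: $\frac{4910701440325}{19153} \approx 2.5639 \cdot 10^{8}$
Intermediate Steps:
$M{\left(J,o \right)} = 2 J$
$s{\left(h,G \right)} = 2 + \frac{2 h}{G - 144 G h}$ ($s{\left(h,G \right)} = 2 + \frac{2 h}{- 144 h G + G} = 2 + \frac{2 h}{- 144 G h + G} = 2 + \frac{2 h}{G - 144 G h}$)
$\left(V{\left(150 \right)} + 16285\right) \left(s{\left(-133,-35 \right)} + 15597\right) - -23758 = \left(150 + 16285\right) \left(\frac{2 \left(\left(-1\right) \left(-35\right) - -133 + 144 \left(-35\right) \left(-133\right)\right)}{\left(-35\right) \left(-1 + 144 \left(-133\right)\right)} + 15597\right) - -23758 = 16435 \left(2 \left(- \frac{1}{35}\right) \frac{1}{-1 - 19152} \left(35 + 133 + 670320\right) + 15597\right) + 23758 = 16435 \left(2 \left(- \frac{1}{35}\right) \frac{1}{-19153} \cdot 670488 + 15597\right) + 23758 = 16435 \left(2 \left(- \frac{1}{35}\right) \left(- \frac{1}{19153}\right) 670488 + 15597\right) + 23758 = 16435 \left(\frac{191568}{95765} + 15597\right) + 23758 = 16435 \cdot \frac{1493838273}{95765} + 23758 = \frac{4910246403351}{19153} + 23758 = \frac{4910701440325}{19153}$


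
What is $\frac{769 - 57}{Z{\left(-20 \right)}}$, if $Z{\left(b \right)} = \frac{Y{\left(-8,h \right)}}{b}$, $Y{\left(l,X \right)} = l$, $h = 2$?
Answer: $1780$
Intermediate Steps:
$Z{\left(b \right)} = - \frac{8}{b}$
$\frac{769 - 57}{Z{\left(-20 \right)}} = \frac{769 - 57}{\left(-8\right) \frac{1}{-20}} = \frac{712}{\left(-8\right) \left(- \frac{1}{20}\right)} = \frac{712}{\frac{2}{5}} = 712 \cdot \frac{5}{2} = 1780$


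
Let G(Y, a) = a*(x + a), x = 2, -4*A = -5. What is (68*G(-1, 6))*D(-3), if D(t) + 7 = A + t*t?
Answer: 10608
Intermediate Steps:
A = 5/4 (A = -¼*(-5) = 5/4 ≈ 1.2500)
D(t) = -23/4 + t² (D(t) = -7 + (5/4 + t*t) = -7 + (5/4 + t²) = -23/4 + t²)
G(Y, a) = a*(2 + a)
(68*G(-1, 6))*D(-3) = (68*(6*(2 + 6)))*(-23/4 + (-3)²) = (68*(6*8))*(-23/4 + 9) = (68*48)*(13/4) = 3264*(13/4) = 10608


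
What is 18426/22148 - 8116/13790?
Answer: 2655049/10907890 ≈ 0.24341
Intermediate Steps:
18426/22148 - 8116/13790 = 18426*(1/22148) - 8116*1/13790 = 9213/11074 - 4058/6895 = 2655049/10907890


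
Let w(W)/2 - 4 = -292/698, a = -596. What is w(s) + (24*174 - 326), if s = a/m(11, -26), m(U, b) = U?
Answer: 1346150/349 ≈ 3857.2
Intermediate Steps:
s = -596/11 ≈ -54.182
w(W) = 2500/349 (w(W) = 8 + 2*(-292/698) = 8 + 2*(-292*1/698) = 8 + 2*(-146/349) = 8 - 292/349 = 2500/349)
w(s) + (24*174 - 326) = 2500/349 + (24*174 - 326) = 2500/349 + (4176 - 326) = 2500/349 + 3850 = 1346150/349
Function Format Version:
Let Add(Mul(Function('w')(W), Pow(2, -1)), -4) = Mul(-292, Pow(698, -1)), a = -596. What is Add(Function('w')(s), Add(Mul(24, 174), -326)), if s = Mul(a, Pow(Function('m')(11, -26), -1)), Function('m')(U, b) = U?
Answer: Rational(1346150, 349) ≈ 3857.2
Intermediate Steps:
s = Rational(-596, 11) (s = Mul(-596, Pow(11, -1)) = Mul(-596, Rational(1, 11)) = Rational(-596, 11) ≈ -54.182)
Function('w')(W) = Rational(2500, 349) (Function('w')(W) = Add(8, Mul(2, Mul(-292, Pow(698, -1)))) = Add(8, Mul(2, Mul(-292, Rational(1, 698)))) = Add(8, Mul(2, Rational(-146, 349))) = Add(8, Rational(-292, 349)) = Rational(2500, 349))
Add(Function('w')(s), Add(Mul(24, 174), -326)) = Add(Rational(2500, 349), Add(Mul(24, 174), -326)) = Add(Rational(2500, 349), Add(4176, -326)) = Add(Rational(2500, 349), 3850) = Rational(1346150, 349)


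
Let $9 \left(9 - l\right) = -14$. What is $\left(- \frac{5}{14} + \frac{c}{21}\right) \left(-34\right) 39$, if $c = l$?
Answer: $- \frac{12155}{63} \approx -192.94$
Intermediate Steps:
$l = \frac{95}{9}$ ($l = 9 - - \frac{14}{9} = 9 + \frac{14}{9} = \frac{95}{9} \approx 10.556$)
$c = \frac{95}{9} \approx 10.556$
$\left(- \frac{5}{14} + \frac{c}{21}\right) \left(-34\right) 39 = \left(- \frac{5}{14} + \frac{95}{9 \cdot 21}\right) \left(-34\right) 39 = \left(\left(-5\right) \frac{1}{14} + \frac{95}{9} \cdot \frac{1}{21}\right) \left(-34\right) 39 = \left(- \frac{5}{14} + \frac{95}{189}\right) \left(-34\right) 39 = \frac{55}{378} \left(-34\right) 39 = \left(- \frac{935}{189}\right) 39 = - \frac{12155}{63}$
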